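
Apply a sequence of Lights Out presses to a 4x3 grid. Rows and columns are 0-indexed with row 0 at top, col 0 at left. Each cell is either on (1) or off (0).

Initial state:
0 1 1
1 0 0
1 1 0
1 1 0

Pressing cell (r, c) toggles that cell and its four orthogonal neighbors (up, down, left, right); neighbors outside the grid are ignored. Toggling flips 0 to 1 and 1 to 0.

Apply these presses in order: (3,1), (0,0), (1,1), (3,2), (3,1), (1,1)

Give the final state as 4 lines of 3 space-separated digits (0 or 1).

After press 1 at (3,1):
0 1 1
1 0 0
1 0 0
0 0 1

After press 2 at (0,0):
1 0 1
0 0 0
1 0 0
0 0 1

After press 3 at (1,1):
1 1 1
1 1 1
1 1 0
0 0 1

After press 4 at (3,2):
1 1 1
1 1 1
1 1 1
0 1 0

After press 5 at (3,1):
1 1 1
1 1 1
1 0 1
1 0 1

After press 6 at (1,1):
1 0 1
0 0 0
1 1 1
1 0 1

Answer: 1 0 1
0 0 0
1 1 1
1 0 1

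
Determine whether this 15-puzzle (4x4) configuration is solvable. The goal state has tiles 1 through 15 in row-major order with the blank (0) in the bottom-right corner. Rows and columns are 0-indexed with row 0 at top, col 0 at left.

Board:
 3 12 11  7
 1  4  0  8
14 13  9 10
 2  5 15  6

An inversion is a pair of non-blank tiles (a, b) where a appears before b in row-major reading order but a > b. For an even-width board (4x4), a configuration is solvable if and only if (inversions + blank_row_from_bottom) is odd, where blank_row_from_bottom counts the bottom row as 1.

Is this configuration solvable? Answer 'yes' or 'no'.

Answer: yes

Derivation:
Inversions: 48
Blank is in row 1 (0-indexed from top), which is row 3 counting from the bottom (bottom = 1).
48 + 3 = 51, which is odd, so the puzzle is solvable.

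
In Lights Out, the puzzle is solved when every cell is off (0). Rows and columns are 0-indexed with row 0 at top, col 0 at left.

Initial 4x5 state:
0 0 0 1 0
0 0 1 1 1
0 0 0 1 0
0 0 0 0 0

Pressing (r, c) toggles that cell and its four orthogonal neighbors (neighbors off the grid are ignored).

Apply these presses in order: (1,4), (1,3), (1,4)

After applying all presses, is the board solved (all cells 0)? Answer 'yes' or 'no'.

After press 1 at (1,4):
0 0 0 1 1
0 0 1 0 0
0 0 0 1 1
0 0 0 0 0

After press 2 at (1,3):
0 0 0 0 1
0 0 0 1 1
0 0 0 0 1
0 0 0 0 0

After press 3 at (1,4):
0 0 0 0 0
0 0 0 0 0
0 0 0 0 0
0 0 0 0 0

Lights still on: 0

Answer: yes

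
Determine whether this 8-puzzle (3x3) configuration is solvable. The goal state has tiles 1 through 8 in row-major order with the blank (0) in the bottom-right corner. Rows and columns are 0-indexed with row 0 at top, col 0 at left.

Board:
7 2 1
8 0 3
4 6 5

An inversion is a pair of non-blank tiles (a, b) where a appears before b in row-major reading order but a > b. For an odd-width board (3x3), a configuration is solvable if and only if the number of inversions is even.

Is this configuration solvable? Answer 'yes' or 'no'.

Inversions (pairs i<j in row-major order where tile[i] > tile[j] > 0): 12
12 is even, so the puzzle is solvable.

Answer: yes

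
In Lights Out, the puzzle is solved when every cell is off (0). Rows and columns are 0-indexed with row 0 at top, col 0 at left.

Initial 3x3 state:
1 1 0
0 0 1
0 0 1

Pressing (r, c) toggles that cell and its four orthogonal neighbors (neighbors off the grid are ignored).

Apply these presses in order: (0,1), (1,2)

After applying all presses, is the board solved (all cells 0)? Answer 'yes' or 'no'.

Answer: yes

Derivation:
After press 1 at (0,1):
0 0 1
0 1 1
0 0 1

After press 2 at (1,2):
0 0 0
0 0 0
0 0 0

Lights still on: 0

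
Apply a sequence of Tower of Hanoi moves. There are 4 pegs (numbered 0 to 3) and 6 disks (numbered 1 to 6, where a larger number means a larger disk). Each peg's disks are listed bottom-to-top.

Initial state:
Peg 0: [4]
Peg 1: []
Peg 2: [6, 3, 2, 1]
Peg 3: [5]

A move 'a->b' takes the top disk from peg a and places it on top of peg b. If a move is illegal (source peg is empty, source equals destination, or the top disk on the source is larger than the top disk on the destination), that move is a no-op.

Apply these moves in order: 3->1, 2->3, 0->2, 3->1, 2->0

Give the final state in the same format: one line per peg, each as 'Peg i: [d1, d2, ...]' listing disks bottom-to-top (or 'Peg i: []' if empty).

After move 1 (3->1):
Peg 0: [4]
Peg 1: [5]
Peg 2: [6, 3, 2, 1]
Peg 3: []

After move 2 (2->3):
Peg 0: [4]
Peg 1: [5]
Peg 2: [6, 3, 2]
Peg 3: [1]

After move 3 (0->2):
Peg 0: [4]
Peg 1: [5]
Peg 2: [6, 3, 2]
Peg 3: [1]

After move 4 (3->1):
Peg 0: [4]
Peg 1: [5, 1]
Peg 2: [6, 3, 2]
Peg 3: []

After move 5 (2->0):
Peg 0: [4, 2]
Peg 1: [5, 1]
Peg 2: [6, 3]
Peg 3: []

Answer: Peg 0: [4, 2]
Peg 1: [5, 1]
Peg 2: [6, 3]
Peg 3: []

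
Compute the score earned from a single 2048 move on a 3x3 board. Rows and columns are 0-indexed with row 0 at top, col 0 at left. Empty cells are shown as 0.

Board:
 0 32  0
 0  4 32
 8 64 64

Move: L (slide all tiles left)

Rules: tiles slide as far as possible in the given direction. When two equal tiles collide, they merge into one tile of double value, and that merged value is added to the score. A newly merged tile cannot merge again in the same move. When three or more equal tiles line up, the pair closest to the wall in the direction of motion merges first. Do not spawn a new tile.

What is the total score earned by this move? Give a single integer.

Slide left:
row 0: [0, 32, 0] -> [32, 0, 0]  score +0 (running 0)
row 1: [0, 4, 32] -> [4, 32, 0]  score +0 (running 0)
row 2: [8, 64, 64] -> [8, 128, 0]  score +128 (running 128)
Board after move:
 32   0   0
  4  32   0
  8 128   0

Answer: 128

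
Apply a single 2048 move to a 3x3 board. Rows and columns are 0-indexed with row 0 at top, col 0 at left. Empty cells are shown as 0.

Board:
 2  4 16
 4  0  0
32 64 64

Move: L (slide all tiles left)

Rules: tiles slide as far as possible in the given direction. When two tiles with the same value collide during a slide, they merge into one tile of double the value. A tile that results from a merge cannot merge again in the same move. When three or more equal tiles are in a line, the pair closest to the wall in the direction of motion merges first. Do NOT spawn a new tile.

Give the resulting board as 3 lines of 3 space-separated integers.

Answer:   2   4  16
  4   0   0
 32 128   0

Derivation:
Slide left:
row 0: [2, 4, 16] -> [2, 4, 16]
row 1: [4, 0, 0] -> [4, 0, 0]
row 2: [32, 64, 64] -> [32, 128, 0]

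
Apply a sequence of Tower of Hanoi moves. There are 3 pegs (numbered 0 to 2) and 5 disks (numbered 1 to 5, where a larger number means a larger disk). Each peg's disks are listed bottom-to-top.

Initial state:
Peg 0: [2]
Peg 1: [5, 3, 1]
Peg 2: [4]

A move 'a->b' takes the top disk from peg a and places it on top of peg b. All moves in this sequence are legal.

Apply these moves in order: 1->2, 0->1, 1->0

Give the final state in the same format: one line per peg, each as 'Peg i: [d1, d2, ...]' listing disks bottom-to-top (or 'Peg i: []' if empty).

After move 1 (1->2):
Peg 0: [2]
Peg 1: [5, 3]
Peg 2: [4, 1]

After move 2 (0->1):
Peg 0: []
Peg 1: [5, 3, 2]
Peg 2: [4, 1]

After move 3 (1->0):
Peg 0: [2]
Peg 1: [5, 3]
Peg 2: [4, 1]

Answer: Peg 0: [2]
Peg 1: [5, 3]
Peg 2: [4, 1]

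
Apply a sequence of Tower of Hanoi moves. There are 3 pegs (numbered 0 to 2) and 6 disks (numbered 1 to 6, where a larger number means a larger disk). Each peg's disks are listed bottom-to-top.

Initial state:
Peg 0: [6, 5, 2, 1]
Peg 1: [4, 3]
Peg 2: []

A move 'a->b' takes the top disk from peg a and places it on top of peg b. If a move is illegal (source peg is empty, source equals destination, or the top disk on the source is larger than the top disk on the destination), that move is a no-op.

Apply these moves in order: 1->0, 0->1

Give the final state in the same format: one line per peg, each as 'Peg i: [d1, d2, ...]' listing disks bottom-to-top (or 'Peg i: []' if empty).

After move 1 (1->0):
Peg 0: [6, 5, 2, 1]
Peg 1: [4, 3]
Peg 2: []

After move 2 (0->1):
Peg 0: [6, 5, 2]
Peg 1: [4, 3, 1]
Peg 2: []

Answer: Peg 0: [6, 5, 2]
Peg 1: [4, 3, 1]
Peg 2: []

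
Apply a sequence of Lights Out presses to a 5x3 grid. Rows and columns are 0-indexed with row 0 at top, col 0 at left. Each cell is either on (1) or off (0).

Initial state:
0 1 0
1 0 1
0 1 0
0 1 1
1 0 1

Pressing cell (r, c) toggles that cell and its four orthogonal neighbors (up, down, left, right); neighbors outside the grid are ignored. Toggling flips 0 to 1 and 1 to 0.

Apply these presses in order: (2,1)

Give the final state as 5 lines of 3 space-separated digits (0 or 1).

Answer: 0 1 0
1 1 1
1 0 1
0 0 1
1 0 1

Derivation:
After press 1 at (2,1):
0 1 0
1 1 1
1 0 1
0 0 1
1 0 1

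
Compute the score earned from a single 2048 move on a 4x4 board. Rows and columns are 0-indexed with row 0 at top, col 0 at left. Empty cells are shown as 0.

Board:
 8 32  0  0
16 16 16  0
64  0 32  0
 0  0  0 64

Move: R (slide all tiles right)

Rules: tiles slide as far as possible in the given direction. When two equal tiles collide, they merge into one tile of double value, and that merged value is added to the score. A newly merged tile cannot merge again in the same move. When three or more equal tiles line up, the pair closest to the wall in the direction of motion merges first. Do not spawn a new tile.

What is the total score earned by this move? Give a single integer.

Slide right:
row 0: [8, 32, 0, 0] -> [0, 0, 8, 32]  score +0 (running 0)
row 1: [16, 16, 16, 0] -> [0, 0, 16, 32]  score +32 (running 32)
row 2: [64, 0, 32, 0] -> [0, 0, 64, 32]  score +0 (running 32)
row 3: [0, 0, 0, 64] -> [0, 0, 0, 64]  score +0 (running 32)
Board after move:
 0  0  8 32
 0  0 16 32
 0  0 64 32
 0  0  0 64

Answer: 32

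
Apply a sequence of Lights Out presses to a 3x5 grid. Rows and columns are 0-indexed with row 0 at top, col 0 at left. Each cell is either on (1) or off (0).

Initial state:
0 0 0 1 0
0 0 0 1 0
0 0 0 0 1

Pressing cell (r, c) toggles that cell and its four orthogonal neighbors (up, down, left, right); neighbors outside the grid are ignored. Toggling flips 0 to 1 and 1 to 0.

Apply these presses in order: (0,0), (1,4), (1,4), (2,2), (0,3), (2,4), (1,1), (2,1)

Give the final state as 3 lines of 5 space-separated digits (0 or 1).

Answer: 1 0 1 0 1
0 0 0 0 1
1 1 0 0 0

Derivation:
After press 1 at (0,0):
1 1 0 1 0
1 0 0 1 0
0 0 0 0 1

After press 2 at (1,4):
1 1 0 1 1
1 0 0 0 1
0 0 0 0 0

After press 3 at (1,4):
1 1 0 1 0
1 0 0 1 0
0 0 0 0 1

After press 4 at (2,2):
1 1 0 1 0
1 0 1 1 0
0 1 1 1 1

After press 5 at (0,3):
1 1 1 0 1
1 0 1 0 0
0 1 1 1 1

After press 6 at (2,4):
1 1 1 0 1
1 0 1 0 1
0 1 1 0 0

After press 7 at (1,1):
1 0 1 0 1
0 1 0 0 1
0 0 1 0 0

After press 8 at (2,1):
1 0 1 0 1
0 0 0 0 1
1 1 0 0 0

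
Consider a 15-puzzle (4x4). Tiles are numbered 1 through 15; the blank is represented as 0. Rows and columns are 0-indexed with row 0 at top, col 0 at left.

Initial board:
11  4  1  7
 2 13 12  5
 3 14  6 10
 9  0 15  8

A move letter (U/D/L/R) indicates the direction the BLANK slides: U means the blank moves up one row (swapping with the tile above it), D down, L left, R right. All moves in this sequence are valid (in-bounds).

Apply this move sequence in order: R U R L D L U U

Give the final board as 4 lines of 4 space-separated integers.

Answer: 11  4  1  7
 2  0 12  5
 3 13  6 10
 9 14 15  8

Derivation:
After move 1 (R):
11  4  1  7
 2 13 12  5
 3 14  6 10
 9 15  0  8

After move 2 (U):
11  4  1  7
 2 13 12  5
 3 14  0 10
 9 15  6  8

After move 3 (R):
11  4  1  7
 2 13 12  5
 3 14 10  0
 9 15  6  8

After move 4 (L):
11  4  1  7
 2 13 12  5
 3 14  0 10
 9 15  6  8

After move 5 (D):
11  4  1  7
 2 13 12  5
 3 14  6 10
 9 15  0  8

After move 6 (L):
11  4  1  7
 2 13 12  5
 3 14  6 10
 9  0 15  8

After move 7 (U):
11  4  1  7
 2 13 12  5
 3  0  6 10
 9 14 15  8

After move 8 (U):
11  4  1  7
 2  0 12  5
 3 13  6 10
 9 14 15  8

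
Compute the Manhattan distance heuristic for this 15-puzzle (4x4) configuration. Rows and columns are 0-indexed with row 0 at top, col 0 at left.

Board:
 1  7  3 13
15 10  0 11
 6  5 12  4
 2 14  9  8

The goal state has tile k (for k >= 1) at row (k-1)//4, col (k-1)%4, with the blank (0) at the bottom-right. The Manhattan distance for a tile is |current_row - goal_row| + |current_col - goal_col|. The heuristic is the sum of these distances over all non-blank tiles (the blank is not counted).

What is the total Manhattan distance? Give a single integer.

Answer: 31

Derivation:
Tile 1: at (0,0), goal (0,0), distance |0-0|+|0-0| = 0
Tile 7: at (0,1), goal (1,2), distance |0-1|+|1-2| = 2
Tile 3: at (0,2), goal (0,2), distance |0-0|+|2-2| = 0
Tile 13: at (0,3), goal (3,0), distance |0-3|+|3-0| = 6
Tile 15: at (1,0), goal (3,2), distance |1-3|+|0-2| = 4
Tile 10: at (1,1), goal (2,1), distance |1-2|+|1-1| = 1
Tile 11: at (1,3), goal (2,2), distance |1-2|+|3-2| = 2
Tile 6: at (2,0), goal (1,1), distance |2-1|+|0-1| = 2
Tile 5: at (2,1), goal (1,0), distance |2-1|+|1-0| = 2
Tile 12: at (2,2), goal (2,3), distance |2-2|+|2-3| = 1
Tile 4: at (2,3), goal (0,3), distance |2-0|+|3-3| = 2
Tile 2: at (3,0), goal (0,1), distance |3-0|+|0-1| = 4
Tile 14: at (3,1), goal (3,1), distance |3-3|+|1-1| = 0
Tile 9: at (3,2), goal (2,0), distance |3-2|+|2-0| = 3
Tile 8: at (3,3), goal (1,3), distance |3-1|+|3-3| = 2
Sum: 0 + 2 + 0 + 6 + 4 + 1 + 2 + 2 + 2 + 1 + 2 + 4 + 0 + 3 + 2 = 31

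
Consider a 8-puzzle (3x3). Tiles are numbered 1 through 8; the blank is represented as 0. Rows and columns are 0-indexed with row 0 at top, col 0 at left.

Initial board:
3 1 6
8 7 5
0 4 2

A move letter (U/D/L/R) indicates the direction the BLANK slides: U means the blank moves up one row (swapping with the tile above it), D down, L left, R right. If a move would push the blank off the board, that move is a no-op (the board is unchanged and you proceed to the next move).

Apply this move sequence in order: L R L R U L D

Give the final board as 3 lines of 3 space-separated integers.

After move 1 (L):
3 1 6
8 7 5
0 4 2

After move 2 (R):
3 1 6
8 7 5
4 0 2

After move 3 (L):
3 1 6
8 7 5
0 4 2

After move 4 (R):
3 1 6
8 7 5
4 0 2

After move 5 (U):
3 1 6
8 0 5
4 7 2

After move 6 (L):
3 1 6
0 8 5
4 7 2

After move 7 (D):
3 1 6
4 8 5
0 7 2

Answer: 3 1 6
4 8 5
0 7 2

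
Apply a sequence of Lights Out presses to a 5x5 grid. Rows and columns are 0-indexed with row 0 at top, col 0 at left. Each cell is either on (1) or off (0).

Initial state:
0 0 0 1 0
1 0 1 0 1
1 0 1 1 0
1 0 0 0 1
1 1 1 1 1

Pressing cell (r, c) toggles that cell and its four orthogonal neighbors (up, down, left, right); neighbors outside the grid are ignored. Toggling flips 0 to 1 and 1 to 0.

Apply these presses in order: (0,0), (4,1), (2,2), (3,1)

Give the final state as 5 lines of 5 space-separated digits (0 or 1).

Answer: 1 1 0 1 0
0 0 0 0 1
1 0 0 0 0
0 0 0 0 1
0 1 0 1 1

Derivation:
After press 1 at (0,0):
1 1 0 1 0
0 0 1 0 1
1 0 1 1 0
1 0 0 0 1
1 1 1 1 1

After press 2 at (4,1):
1 1 0 1 0
0 0 1 0 1
1 0 1 1 0
1 1 0 0 1
0 0 0 1 1

After press 3 at (2,2):
1 1 0 1 0
0 0 0 0 1
1 1 0 0 0
1 1 1 0 1
0 0 0 1 1

After press 4 at (3,1):
1 1 0 1 0
0 0 0 0 1
1 0 0 0 0
0 0 0 0 1
0 1 0 1 1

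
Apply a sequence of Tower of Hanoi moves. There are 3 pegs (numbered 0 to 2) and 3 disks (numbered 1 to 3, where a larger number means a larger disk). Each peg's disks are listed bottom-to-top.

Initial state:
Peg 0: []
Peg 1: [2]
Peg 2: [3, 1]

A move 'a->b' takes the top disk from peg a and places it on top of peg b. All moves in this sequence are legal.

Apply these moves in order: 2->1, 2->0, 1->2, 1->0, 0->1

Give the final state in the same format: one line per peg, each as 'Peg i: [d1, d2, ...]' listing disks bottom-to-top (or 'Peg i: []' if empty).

Answer: Peg 0: [3]
Peg 1: [2]
Peg 2: [1]

Derivation:
After move 1 (2->1):
Peg 0: []
Peg 1: [2, 1]
Peg 2: [3]

After move 2 (2->0):
Peg 0: [3]
Peg 1: [2, 1]
Peg 2: []

After move 3 (1->2):
Peg 0: [3]
Peg 1: [2]
Peg 2: [1]

After move 4 (1->0):
Peg 0: [3, 2]
Peg 1: []
Peg 2: [1]

After move 5 (0->1):
Peg 0: [3]
Peg 1: [2]
Peg 2: [1]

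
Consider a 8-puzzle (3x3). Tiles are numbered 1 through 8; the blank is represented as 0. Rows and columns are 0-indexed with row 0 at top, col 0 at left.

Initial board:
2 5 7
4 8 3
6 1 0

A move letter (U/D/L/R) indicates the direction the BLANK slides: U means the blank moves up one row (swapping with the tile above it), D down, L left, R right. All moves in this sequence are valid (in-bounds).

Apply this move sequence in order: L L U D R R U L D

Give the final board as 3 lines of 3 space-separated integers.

Answer: 2 5 7
4 1 8
6 0 3

Derivation:
After move 1 (L):
2 5 7
4 8 3
6 0 1

After move 2 (L):
2 5 7
4 8 3
0 6 1

After move 3 (U):
2 5 7
0 8 3
4 6 1

After move 4 (D):
2 5 7
4 8 3
0 6 1

After move 5 (R):
2 5 7
4 8 3
6 0 1

After move 6 (R):
2 5 7
4 8 3
6 1 0

After move 7 (U):
2 5 7
4 8 0
6 1 3

After move 8 (L):
2 5 7
4 0 8
6 1 3

After move 9 (D):
2 5 7
4 1 8
6 0 3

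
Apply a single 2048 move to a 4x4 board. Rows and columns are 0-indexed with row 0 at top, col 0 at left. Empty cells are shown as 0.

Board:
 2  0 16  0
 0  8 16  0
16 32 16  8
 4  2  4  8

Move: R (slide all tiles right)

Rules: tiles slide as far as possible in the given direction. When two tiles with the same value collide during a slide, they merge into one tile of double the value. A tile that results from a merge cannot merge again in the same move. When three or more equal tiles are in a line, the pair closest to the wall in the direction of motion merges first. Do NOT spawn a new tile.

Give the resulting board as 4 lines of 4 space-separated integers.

Answer:  0  0  2 16
 0  0  8 16
16 32 16  8
 4  2  4  8

Derivation:
Slide right:
row 0: [2, 0, 16, 0] -> [0, 0, 2, 16]
row 1: [0, 8, 16, 0] -> [0, 0, 8, 16]
row 2: [16, 32, 16, 8] -> [16, 32, 16, 8]
row 3: [4, 2, 4, 8] -> [4, 2, 4, 8]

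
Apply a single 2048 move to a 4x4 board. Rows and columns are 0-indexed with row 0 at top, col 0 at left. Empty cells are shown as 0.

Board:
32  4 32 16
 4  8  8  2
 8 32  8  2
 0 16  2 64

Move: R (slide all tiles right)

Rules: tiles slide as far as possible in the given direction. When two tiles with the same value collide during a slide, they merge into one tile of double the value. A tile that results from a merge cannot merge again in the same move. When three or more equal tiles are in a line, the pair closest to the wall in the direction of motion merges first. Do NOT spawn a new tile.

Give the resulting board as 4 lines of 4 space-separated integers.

Slide right:
row 0: [32, 4, 32, 16] -> [32, 4, 32, 16]
row 1: [4, 8, 8, 2] -> [0, 4, 16, 2]
row 2: [8, 32, 8, 2] -> [8, 32, 8, 2]
row 3: [0, 16, 2, 64] -> [0, 16, 2, 64]

Answer: 32  4 32 16
 0  4 16  2
 8 32  8  2
 0 16  2 64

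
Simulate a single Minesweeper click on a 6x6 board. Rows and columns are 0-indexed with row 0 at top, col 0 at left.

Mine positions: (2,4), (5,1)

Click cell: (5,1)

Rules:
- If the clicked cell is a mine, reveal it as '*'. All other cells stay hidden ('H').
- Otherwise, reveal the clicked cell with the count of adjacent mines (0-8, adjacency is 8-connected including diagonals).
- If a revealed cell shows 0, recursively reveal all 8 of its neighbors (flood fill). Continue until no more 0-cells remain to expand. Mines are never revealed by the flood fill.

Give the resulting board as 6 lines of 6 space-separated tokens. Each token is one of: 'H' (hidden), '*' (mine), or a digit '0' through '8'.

H H H H H H
H H H H H H
H H H H H H
H H H H H H
H H H H H H
H * H H H H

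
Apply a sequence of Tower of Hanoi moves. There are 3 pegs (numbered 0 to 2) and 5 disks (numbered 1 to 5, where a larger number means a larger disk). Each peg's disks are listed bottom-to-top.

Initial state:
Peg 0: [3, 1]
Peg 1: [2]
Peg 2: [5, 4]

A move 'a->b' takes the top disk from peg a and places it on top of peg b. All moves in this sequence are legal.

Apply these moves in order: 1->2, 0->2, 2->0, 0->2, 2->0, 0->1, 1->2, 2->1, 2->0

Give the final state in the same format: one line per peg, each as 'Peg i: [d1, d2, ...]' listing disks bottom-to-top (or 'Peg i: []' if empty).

After move 1 (1->2):
Peg 0: [3, 1]
Peg 1: []
Peg 2: [5, 4, 2]

After move 2 (0->2):
Peg 0: [3]
Peg 1: []
Peg 2: [5, 4, 2, 1]

After move 3 (2->0):
Peg 0: [3, 1]
Peg 1: []
Peg 2: [5, 4, 2]

After move 4 (0->2):
Peg 0: [3]
Peg 1: []
Peg 2: [5, 4, 2, 1]

After move 5 (2->0):
Peg 0: [3, 1]
Peg 1: []
Peg 2: [5, 4, 2]

After move 6 (0->1):
Peg 0: [3]
Peg 1: [1]
Peg 2: [5, 4, 2]

After move 7 (1->2):
Peg 0: [3]
Peg 1: []
Peg 2: [5, 4, 2, 1]

After move 8 (2->1):
Peg 0: [3]
Peg 1: [1]
Peg 2: [5, 4, 2]

After move 9 (2->0):
Peg 0: [3, 2]
Peg 1: [1]
Peg 2: [5, 4]

Answer: Peg 0: [3, 2]
Peg 1: [1]
Peg 2: [5, 4]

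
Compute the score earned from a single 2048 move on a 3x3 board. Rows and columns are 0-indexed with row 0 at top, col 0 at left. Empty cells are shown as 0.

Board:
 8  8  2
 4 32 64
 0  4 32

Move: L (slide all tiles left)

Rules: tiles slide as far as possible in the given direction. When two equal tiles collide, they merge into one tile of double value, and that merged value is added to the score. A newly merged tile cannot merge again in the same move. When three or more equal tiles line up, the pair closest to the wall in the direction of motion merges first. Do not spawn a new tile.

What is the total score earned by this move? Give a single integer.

Slide left:
row 0: [8, 8, 2] -> [16, 2, 0]  score +16 (running 16)
row 1: [4, 32, 64] -> [4, 32, 64]  score +0 (running 16)
row 2: [0, 4, 32] -> [4, 32, 0]  score +0 (running 16)
Board after move:
16  2  0
 4 32 64
 4 32  0

Answer: 16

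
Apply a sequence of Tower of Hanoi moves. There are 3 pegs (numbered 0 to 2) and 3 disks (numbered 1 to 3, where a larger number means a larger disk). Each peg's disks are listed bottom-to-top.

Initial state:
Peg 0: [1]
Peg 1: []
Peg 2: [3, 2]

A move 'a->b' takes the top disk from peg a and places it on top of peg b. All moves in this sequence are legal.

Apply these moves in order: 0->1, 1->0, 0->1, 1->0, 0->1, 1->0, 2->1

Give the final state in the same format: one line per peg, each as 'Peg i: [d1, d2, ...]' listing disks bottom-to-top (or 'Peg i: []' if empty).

Answer: Peg 0: [1]
Peg 1: [2]
Peg 2: [3]

Derivation:
After move 1 (0->1):
Peg 0: []
Peg 1: [1]
Peg 2: [3, 2]

After move 2 (1->0):
Peg 0: [1]
Peg 1: []
Peg 2: [3, 2]

After move 3 (0->1):
Peg 0: []
Peg 1: [1]
Peg 2: [3, 2]

After move 4 (1->0):
Peg 0: [1]
Peg 1: []
Peg 2: [3, 2]

After move 5 (0->1):
Peg 0: []
Peg 1: [1]
Peg 2: [3, 2]

After move 6 (1->0):
Peg 0: [1]
Peg 1: []
Peg 2: [3, 2]

After move 7 (2->1):
Peg 0: [1]
Peg 1: [2]
Peg 2: [3]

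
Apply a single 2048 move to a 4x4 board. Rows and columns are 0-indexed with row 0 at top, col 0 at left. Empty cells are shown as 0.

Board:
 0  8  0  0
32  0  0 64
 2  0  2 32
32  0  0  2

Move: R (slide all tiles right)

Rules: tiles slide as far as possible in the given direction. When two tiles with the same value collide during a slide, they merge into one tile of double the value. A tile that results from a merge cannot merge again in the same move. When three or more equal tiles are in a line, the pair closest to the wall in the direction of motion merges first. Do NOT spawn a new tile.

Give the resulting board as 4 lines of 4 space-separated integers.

Slide right:
row 0: [0, 8, 0, 0] -> [0, 0, 0, 8]
row 1: [32, 0, 0, 64] -> [0, 0, 32, 64]
row 2: [2, 0, 2, 32] -> [0, 0, 4, 32]
row 3: [32, 0, 0, 2] -> [0, 0, 32, 2]

Answer:  0  0  0  8
 0  0 32 64
 0  0  4 32
 0  0 32  2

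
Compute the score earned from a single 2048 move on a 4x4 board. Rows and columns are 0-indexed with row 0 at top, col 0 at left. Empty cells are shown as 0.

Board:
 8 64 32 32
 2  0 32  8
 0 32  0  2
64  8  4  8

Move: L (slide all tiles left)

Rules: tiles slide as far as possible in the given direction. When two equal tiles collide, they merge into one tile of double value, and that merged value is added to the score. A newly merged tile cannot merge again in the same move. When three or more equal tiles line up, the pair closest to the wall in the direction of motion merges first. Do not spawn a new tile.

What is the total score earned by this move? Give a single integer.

Slide left:
row 0: [8, 64, 32, 32] -> [8, 64, 64, 0]  score +64 (running 64)
row 1: [2, 0, 32, 8] -> [2, 32, 8, 0]  score +0 (running 64)
row 2: [0, 32, 0, 2] -> [32, 2, 0, 0]  score +0 (running 64)
row 3: [64, 8, 4, 8] -> [64, 8, 4, 8]  score +0 (running 64)
Board after move:
 8 64 64  0
 2 32  8  0
32  2  0  0
64  8  4  8

Answer: 64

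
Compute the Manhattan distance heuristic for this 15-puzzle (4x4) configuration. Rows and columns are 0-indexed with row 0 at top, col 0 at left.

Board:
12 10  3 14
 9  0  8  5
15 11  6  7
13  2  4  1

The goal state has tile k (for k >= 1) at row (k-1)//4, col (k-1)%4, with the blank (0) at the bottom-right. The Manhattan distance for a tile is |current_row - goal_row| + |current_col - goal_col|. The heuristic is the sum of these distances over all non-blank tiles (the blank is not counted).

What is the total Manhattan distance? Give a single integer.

Answer: 38

Derivation:
Tile 12: (0,0)->(2,3) = 5
Tile 10: (0,1)->(2,1) = 2
Tile 3: (0,2)->(0,2) = 0
Tile 14: (0,3)->(3,1) = 5
Tile 9: (1,0)->(2,0) = 1
Tile 8: (1,2)->(1,3) = 1
Tile 5: (1,3)->(1,0) = 3
Tile 15: (2,0)->(3,2) = 3
Tile 11: (2,1)->(2,2) = 1
Tile 6: (2,2)->(1,1) = 2
Tile 7: (2,3)->(1,2) = 2
Tile 13: (3,0)->(3,0) = 0
Tile 2: (3,1)->(0,1) = 3
Tile 4: (3,2)->(0,3) = 4
Tile 1: (3,3)->(0,0) = 6
Sum: 5 + 2 + 0 + 5 + 1 + 1 + 3 + 3 + 1 + 2 + 2 + 0 + 3 + 4 + 6 = 38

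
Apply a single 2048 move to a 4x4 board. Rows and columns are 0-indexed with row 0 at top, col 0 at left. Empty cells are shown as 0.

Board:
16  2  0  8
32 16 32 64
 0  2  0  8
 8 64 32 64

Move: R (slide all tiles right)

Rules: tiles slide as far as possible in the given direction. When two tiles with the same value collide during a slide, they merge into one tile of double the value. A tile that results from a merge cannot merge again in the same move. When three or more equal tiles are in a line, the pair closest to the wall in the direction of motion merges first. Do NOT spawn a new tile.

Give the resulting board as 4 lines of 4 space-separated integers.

Answer:  0 16  2  8
32 16 32 64
 0  0  2  8
 8 64 32 64

Derivation:
Slide right:
row 0: [16, 2, 0, 8] -> [0, 16, 2, 8]
row 1: [32, 16, 32, 64] -> [32, 16, 32, 64]
row 2: [0, 2, 0, 8] -> [0, 0, 2, 8]
row 3: [8, 64, 32, 64] -> [8, 64, 32, 64]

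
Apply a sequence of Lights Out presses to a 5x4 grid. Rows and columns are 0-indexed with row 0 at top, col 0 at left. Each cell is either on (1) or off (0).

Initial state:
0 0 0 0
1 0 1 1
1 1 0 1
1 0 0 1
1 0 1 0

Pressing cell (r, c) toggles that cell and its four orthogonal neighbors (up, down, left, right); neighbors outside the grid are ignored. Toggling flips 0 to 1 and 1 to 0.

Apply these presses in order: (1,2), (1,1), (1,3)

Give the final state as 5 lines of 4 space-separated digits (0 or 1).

After press 1 at (1,2):
0 0 1 0
1 1 0 0
1 1 1 1
1 0 0 1
1 0 1 0

After press 2 at (1,1):
0 1 1 0
0 0 1 0
1 0 1 1
1 0 0 1
1 0 1 0

After press 3 at (1,3):
0 1 1 1
0 0 0 1
1 0 1 0
1 0 0 1
1 0 1 0

Answer: 0 1 1 1
0 0 0 1
1 0 1 0
1 0 0 1
1 0 1 0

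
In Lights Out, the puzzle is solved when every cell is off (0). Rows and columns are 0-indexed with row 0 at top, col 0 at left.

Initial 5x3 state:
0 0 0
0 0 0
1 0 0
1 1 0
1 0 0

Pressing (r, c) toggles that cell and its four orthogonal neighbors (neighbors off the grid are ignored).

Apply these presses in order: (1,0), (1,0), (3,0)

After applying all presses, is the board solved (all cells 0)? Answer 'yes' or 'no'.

Answer: yes

Derivation:
After press 1 at (1,0):
1 0 0
1 1 0
0 0 0
1 1 0
1 0 0

After press 2 at (1,0):
0 0 0
0 0 0
1 0 0
1 1 0
1 0 0

After press 3 at (3,0):
0 0 0
0 0 0
0 0 0
0 0 0
0 0 0

Lights still on: 0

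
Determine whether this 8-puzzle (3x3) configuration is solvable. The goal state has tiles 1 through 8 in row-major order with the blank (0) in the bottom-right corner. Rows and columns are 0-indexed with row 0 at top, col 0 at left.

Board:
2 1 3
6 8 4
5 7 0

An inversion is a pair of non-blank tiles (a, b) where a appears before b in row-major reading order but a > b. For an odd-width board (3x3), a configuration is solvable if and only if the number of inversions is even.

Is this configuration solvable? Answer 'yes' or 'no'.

Inversions (pairs i<j in row-major order where tile[i] > tile[j] > 0): 6
6 is even, so the puzzle is solvable.

Answer: yes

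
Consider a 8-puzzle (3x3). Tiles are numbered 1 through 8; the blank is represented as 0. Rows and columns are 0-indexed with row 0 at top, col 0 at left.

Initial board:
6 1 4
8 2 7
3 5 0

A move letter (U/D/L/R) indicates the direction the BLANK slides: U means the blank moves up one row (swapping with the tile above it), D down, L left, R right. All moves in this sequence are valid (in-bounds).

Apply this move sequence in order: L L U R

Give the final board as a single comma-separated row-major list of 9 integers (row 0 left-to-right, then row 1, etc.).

After move 1 (L):
6 1 4
8 2 7
3 0 5

After move 2 (L):
6 1 4
8 2 7
0 3 5

After move 3 (U):
6 1 4
0 2 7
8 3 5

After move 4 (R):
6 1 4
2 0 7
8 3 5

Answer: 6, 1, 4, 2, 0, 7, 8, 3, 5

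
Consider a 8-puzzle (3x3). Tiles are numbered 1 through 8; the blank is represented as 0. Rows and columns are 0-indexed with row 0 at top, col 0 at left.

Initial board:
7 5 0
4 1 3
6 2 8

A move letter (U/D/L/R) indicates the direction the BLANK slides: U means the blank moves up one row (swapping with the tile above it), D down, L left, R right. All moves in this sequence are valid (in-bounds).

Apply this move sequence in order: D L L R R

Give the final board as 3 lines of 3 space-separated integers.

Answer: 7 5 3
4 1 0
6 2 8

Derivation:
After move 1 (D):
7 5 3
4 1 0
6 2 8

After move 2 (L):
7 5 3
4 0 1
6 2 8

After move 3 (L):
7 5 3
0 4 1
6 2 8

After move 4 (R):
7 5 3
4 0 1
6 2 8

After move 5 (R):
7 5 3
4 1 0
6 2 8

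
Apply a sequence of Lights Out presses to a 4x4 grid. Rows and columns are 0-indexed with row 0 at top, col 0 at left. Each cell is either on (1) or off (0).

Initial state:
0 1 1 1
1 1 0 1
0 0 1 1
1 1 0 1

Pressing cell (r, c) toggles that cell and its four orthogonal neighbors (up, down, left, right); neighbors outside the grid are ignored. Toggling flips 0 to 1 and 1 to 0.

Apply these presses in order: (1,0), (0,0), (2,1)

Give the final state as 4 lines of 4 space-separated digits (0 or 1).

Answer: 0 0 1 1
1 1 0 1
0 1 0 1
1 0 0 1

Derivation:
After press 1 at (1,0):
1 1 1 1
0 0 0 1
1 0 1 1
1 1 0 1

After press 2 at (0,0):
0 0 1 1
1 0 0 1
1 0 1 1
1 1 0 1

After press 3 at (2,1):
0 0 1 1
1 1 0 1
0 1 0 1
1 0 0 1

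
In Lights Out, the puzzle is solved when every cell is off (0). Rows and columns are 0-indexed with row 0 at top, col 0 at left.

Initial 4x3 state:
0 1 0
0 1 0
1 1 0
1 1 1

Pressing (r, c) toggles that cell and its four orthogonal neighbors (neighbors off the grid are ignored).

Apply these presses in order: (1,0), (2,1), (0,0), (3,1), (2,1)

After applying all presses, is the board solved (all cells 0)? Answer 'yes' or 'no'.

Answer: yes

Derivation:
After press 1 at (1,0):
1 1 0
1 0 0
0 1 0
1 1 1

After press 2 at (2,1):
1 1 0
1 1 0
1 0 1
1 0 1

After press 3 at (0,0):
0 0 0
0 1 0
1 0 1
1 0 1

After press 4 at (3,1):
0 0 0
0 1 0
1 1 1
0 1 0

After press 5 at (2,1):
0 0 0
0 0 0
0 0 0
0 0 0

Lights still on: 0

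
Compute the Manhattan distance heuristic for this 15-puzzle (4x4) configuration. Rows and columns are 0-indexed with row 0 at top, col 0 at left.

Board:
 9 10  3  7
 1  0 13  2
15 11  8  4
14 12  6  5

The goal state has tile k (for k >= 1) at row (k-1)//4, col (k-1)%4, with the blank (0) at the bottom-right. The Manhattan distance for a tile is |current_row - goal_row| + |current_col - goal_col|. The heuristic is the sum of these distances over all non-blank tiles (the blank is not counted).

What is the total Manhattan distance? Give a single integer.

Tile 9: at (0,0), goal (2,0), distance |0-2|+|0-0| = 2
Tile 10: at (0,1), goal (2,1), distance |0-2|+|1-1| = 2
Tile 3: at (0,2), goal (0,2), distance |0-0|+|2-2| = 0
Tile 7: at (0,3), goal (1,2), distance |0-1|+|3-2| = 2
Tile 1: at (1,0), goal (0,0), distance |1-0|+|0-0| = 1
Tile 13: at (1,2), goal (3,0), distance |1-3|+|2-0| = 4
Tile 2: at (1,3), goal (0,1), distance |1-0|+|3-1| = 3
Tile 15: at (2,0), goal (3,2), distance |2-3|+|0-2| = 3
Tile 11: at (2,1), goal (2,2), distance |2-2|+|1-2| = 1
Tile 8: at (2,2), goal (1,3), distance |2-1|+|2-3| = 2
Tile 4: at (2,3), goal (0,3), distance |2-0|+|3-3| = 2
Tile 14: at (3,0), goal (3,1), distance |3-3|+|0-1| = 1
Tile 12: at (3,1), goal (2,3), distance |3-2|+|1-3| = 3
Tile 6: at (3,2), goal (1,1), distance |3-1|+|2-1| = 3
Tile 5: at (3,3), goal (1,0), distance |3-1|+|3-0| = 5
Sum: 2 + 2 + 0 + 2 + 1 + 4 + 3 + 3 + 1 + 2 + 2 + 1 + 3 + 3 + 5 = 34

Answer: 34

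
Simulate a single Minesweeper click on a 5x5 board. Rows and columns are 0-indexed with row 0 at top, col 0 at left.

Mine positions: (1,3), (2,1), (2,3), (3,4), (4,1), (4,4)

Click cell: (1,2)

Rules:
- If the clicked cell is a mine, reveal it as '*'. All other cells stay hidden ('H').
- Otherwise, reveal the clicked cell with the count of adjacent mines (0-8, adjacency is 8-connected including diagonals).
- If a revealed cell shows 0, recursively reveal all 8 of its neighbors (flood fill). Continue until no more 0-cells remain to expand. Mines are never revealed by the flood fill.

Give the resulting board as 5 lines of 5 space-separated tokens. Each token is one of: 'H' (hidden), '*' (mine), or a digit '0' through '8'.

H H H H H
H H 3 H H
H H H H H
H H H H H
H H H H H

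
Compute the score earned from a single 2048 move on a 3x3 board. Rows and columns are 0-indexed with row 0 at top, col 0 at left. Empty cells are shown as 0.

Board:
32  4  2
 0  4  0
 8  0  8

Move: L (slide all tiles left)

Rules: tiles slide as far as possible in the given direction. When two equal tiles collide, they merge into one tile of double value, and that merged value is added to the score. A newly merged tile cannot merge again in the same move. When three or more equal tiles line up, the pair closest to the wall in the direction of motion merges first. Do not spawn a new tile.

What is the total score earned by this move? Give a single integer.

Answer: 16

Derivation:
Slide left:
row 0: [32, 4, 2] -> [32, 4, 2]  score +0 (running 0)
row 1: [0, 4, 0] -> [4, 0, 0]  score +0 (running 0)
row 2: [8, 0, 8] -> [16, 0, 0]  score +16 (running 16)
Board after move:
32  4  2
 4  0  0
16  0  0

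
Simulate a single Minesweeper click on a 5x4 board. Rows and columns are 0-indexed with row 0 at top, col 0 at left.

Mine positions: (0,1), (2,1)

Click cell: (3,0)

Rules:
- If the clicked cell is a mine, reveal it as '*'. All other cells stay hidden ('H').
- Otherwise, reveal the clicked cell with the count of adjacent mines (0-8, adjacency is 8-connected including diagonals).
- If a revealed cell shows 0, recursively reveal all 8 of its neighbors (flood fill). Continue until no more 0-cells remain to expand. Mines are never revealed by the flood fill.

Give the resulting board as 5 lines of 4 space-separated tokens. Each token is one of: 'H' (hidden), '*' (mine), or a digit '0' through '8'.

H H H H
H H H H
H H H H
1 H H H
H H H H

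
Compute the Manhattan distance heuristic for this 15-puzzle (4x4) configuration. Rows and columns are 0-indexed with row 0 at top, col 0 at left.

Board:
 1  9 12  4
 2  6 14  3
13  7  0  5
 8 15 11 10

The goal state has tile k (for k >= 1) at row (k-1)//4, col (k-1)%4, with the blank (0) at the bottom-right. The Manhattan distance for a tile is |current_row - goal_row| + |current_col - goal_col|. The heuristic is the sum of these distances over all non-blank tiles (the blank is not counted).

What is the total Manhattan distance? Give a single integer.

Tile 1: at (0,0), goal (0,0), distance |0-0|+|0-0| = 0
Tile 9: at (0,1), goal (2,0), distance |0-2|+|1-0| = 3
Tile 12: at (0,2), goal (2,3), distance |0-2|+|2-3| = 3
Tile 4: at (0,3), goal (0,3), distance |0-0|+|3-3| = 0
Tile 2: at (1,0), goal (0,1), distance |1-0|+|0-1| = 2
Tile 6: at (1,1), goal (1,1), distance |1-1|+|1-1| = 0
Tile 14: at (1,2), goal (3,1), distance |1-3|+|2-1| = 3
Tile 3: at (1,3), goal (0,2), distance |1-0|+|3-2| = 2
Tile 13: at (2,0), goal (3,0), distance |2-3|+|0-0| = 1
Tile 7: at (2,1), goal (1,2), distance |2-1|+|1-2| = 2
Tile 5: at (2,3), goal (1,0), distance |2-1|+|3-0| = 4
Tile 8: at (3,0), goal (1,3), distance |3-1|+|0-3| = 5
Tile 15: at (3,1), goal (3,2), distance |3-3|+|1-2| = 1
Tile 11: at (3,2), goal (2,2), distance |3-2|+|2-2| = 1
Tile 10: at (3,3), goal (2,1), distance |3-2|+|3-1| = 3
Sum: 0 + 3 + 3 + 0 + 2 + 0 + 3 + 2 + 1 + 2 + 4 + 5 + 1 + 1 + 3 = 30

Answer: 30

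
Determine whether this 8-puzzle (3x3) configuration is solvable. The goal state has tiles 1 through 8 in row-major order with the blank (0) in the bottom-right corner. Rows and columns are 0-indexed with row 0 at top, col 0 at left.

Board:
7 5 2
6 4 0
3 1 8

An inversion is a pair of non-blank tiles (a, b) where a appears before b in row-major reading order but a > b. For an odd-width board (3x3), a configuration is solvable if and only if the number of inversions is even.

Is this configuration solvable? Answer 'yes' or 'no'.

Inversions (pairs i<j in row-major order where tile[i] > tile[j] > 0): 17
17 is odd, so the puzzle is not solvable.

Answer: no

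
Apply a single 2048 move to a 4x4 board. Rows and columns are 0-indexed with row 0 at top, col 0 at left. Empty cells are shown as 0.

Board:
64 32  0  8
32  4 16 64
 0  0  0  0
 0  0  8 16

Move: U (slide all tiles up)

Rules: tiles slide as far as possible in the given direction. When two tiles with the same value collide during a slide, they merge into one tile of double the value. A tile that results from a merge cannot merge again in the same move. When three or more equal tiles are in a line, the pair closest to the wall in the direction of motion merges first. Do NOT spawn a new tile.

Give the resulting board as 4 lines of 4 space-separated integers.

Slide up:
col 0: [64, 32, 0, 0] -> [64, 32, 0, 0]
col 1: [32, 4, 0, 0] -> [32, 4, 0, 0]
col 2: [0, 16, 0, 8] -> [16, 8, 0, 0]
col 3: [8, 64, 0, 16] -> [8, 64, 16, 0]

Answer: 64 32 16  8
32  4  8 64
 0  0  0 16
 0  0  0  0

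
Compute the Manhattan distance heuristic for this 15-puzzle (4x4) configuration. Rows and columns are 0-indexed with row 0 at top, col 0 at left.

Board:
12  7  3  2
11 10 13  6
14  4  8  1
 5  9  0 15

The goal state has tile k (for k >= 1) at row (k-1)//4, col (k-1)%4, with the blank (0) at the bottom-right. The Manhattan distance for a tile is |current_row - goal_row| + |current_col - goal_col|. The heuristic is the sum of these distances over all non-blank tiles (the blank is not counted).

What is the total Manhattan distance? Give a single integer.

Tile 12: at (0,0), goal (2,3), distance |0-2|+|0-3| = 5
Tile 7: at (0,1), goal (1,2), distance |0-1|+|1-2| = 2
Tile 3: at (0,2), goal (0,2), distance |0-0|+|2-2| = 0
Tile 2: at (0,3), goal (0,1), distance |0-0|+|3-1| = 2
Tile 11: at (1,0), goal (2,2), distance |1-2|+|0-2| = 3
Tile 10: at (1,1), goal (2,1), distance |1-2|+|1-1| = 1
Tile 13: at (1,2), goal (3,0), distance |1-3|+|2-0| = 4
Tile 6: at (1,3), goal (1,1), distance |1-1|+|3-1| = 2
Tile 14: at (2,0), goal (3,1), distance |2-3|+|0-1| = 2
Tile 4: at (2,1), goal (0,3), distance |2-0|+|1-3| = 4
Tile 8: at (2,2), goal (1,3), distance |2-1|+|2-3| = 2
Tile 1: at (2,3), goal (0,0), distance |2-0|+|3-0| = 5
Tile 5: at (3,0), goal (1,0), distance |3-1|+|0-0| = 2
Tile 9: at (3,1), goal (2,0), distance |3-2|+|1-0| = 2
Tile 15: at (3,3), goal (3,2), distance |3-3|+|3-2| = 1
Sum: 5 + 2 + 0 + 2 + 3 + 1 + 4 + 2 + 2 + 4 + 2 + 5 + 2 + 2 + 1 = 37

Answer: 37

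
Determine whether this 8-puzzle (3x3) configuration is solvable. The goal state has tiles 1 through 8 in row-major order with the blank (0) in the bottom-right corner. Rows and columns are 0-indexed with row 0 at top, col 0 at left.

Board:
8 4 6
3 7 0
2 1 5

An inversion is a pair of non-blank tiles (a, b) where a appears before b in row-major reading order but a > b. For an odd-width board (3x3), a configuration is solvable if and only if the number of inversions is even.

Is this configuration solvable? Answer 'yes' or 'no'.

Answer: yes

Derivation:
Inversions (pairs i<j in row-major order where tile[i] > tile[j] > 0): 20
20 is even, so the puzzle is solvable.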